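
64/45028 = 16/11257 ≈ 0.00142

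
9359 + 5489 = 14848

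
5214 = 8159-2945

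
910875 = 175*5205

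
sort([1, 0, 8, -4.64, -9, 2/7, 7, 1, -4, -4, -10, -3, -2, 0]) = [-10, -9, -4.64, -4, -4, -3, -2, 0, 0, 2/7, 1, 1, 7, 8]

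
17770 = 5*3554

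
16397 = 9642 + 6755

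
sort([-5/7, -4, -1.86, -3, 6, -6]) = [-6, -4, -3, -1.86, -5/7, 6]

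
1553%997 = 556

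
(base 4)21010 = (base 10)580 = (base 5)4310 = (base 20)190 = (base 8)1104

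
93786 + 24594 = 118380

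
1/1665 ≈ 0.000601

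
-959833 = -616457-343376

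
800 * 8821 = 7056800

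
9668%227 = 134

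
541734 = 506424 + 35310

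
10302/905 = 11 + 347/905 ≈ 11.38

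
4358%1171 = 845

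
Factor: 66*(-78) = -1*2^2*3^2*11^1*13^1 = -5148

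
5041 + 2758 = 7799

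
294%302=294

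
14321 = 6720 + 7601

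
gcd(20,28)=4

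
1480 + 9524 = 11004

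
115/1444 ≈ 0.0796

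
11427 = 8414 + 3013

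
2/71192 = 1/35596 ≈ 0.0000281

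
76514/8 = 38257/4 = 9564.25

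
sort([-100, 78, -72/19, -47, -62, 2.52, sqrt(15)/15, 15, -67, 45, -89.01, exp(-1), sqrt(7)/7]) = [-100, -89.01, -67, -62, -47, -72/19, sqrt(15)/15, exp(-1), sqrt(7)/7, 2.52, 15, 45, 78]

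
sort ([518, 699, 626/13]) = [626/13, 518, 699]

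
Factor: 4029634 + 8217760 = 2^1 * 193^1 * 31729^1 = 12247394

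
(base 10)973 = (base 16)3cd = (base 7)2560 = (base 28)16l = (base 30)12d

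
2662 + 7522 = 10184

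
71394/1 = 71394 = 71394.00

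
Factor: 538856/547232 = 2^(-2) * 7^(-2) * 193^1 = 193/196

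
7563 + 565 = 8128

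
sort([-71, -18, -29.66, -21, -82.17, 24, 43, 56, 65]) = [-82.17, -71, -29.66, -21, -18, 24, 43, 56, 65]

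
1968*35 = 68880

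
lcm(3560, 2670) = 10680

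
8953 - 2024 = 6929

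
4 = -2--6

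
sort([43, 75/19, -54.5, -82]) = [-82, -54.5, 75/19, 43]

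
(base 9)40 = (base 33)13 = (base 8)44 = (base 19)1h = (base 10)36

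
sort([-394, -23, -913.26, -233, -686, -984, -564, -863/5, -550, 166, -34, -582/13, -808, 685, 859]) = [-984, -913.26, -808, -686, -564, -550, -394, -233, -863/5, -582/13, -34, -23, 166, 685, 859]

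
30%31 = 30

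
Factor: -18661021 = -1*19^1*47^1*20897^1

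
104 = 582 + -478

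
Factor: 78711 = 3^1*26237^1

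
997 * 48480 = 48334560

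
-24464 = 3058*(-8)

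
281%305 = 281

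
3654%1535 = 584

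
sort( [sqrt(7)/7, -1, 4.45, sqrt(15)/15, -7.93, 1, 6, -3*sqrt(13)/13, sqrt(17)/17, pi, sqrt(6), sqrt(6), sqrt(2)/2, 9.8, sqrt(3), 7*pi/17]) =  [-7.93, -1, -3*sqrt(13)/13, sqrt(17)/17, sqrt(15)/15, sqrt(7)/7, sqrt(2)/2, 1, 7*pi/17, sqrt(3), sqrt(6), sqrt(6), pi, 4.45, 6, 9.8]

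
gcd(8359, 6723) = 1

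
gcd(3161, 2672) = 1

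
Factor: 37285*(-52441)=-1*5^1*229^2*7457^1=-1955262685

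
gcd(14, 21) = 7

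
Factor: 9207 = 3^3*11^1*31^1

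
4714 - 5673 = -959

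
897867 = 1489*603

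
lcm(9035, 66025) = 858325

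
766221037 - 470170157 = 296050880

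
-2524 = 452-2976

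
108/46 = 54/23 ≈ 2.35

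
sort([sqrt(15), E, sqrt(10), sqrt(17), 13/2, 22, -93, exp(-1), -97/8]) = [-93, -97/8, exp(-1), E, sqrt(10), sqrt(15), sqrt(17), 13/2, 22]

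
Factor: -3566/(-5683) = 2^1 * 1783^1 * 5683^(-1)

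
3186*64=203904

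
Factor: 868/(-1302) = -1 * 2^1 * 3^(-1) = -2/3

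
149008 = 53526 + 95482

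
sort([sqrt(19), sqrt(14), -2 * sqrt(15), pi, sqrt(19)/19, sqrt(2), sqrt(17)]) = [-2 * sqrt(15), sqrt(19)/19, sqrt(2), pi, sqrt(14), sqrt(17), sqrt(19)]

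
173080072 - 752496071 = -579415999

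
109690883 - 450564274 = -340873391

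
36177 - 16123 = 20054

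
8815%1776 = 1711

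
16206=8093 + 8113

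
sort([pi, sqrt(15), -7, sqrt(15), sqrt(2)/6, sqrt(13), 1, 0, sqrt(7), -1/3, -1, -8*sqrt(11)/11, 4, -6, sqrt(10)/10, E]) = [-7, -6, -8*sqrt(11)/11, -1, -1/3, 0, sqrt(2)/6, sqrt(10)/10, 1, sqrt(7), E, pi, sqrt(13), sqrt(15), sqrt(15), 4]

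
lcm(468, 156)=468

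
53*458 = 24274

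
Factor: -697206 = -1*2^1*3^1*116201^1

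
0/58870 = 0 = 0.00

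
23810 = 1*23810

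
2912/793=224/61 ≈ 3.67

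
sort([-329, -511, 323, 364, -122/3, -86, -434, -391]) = [-511, -434, -391, -329, -86, -122/3, 323, 364]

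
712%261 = 190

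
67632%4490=282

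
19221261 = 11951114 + 7270147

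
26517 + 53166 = 79683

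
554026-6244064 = -5690038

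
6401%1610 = 1571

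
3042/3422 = 1521/1711 ≈ 0.889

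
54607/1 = 54607 = 54607.00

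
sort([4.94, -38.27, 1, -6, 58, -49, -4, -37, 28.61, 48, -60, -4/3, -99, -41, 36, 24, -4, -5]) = [-99, -60, -49, -41, -38.27, -37, -6, -5, -4, -4, -4/3, 1, 4.94, 24, 28.61, 36, 48, 58]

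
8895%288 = 255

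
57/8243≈0.00691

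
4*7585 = 30340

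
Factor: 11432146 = 2^1 * 11^1 * 519643^1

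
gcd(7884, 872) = 4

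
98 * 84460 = 8277080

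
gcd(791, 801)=1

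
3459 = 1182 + 2277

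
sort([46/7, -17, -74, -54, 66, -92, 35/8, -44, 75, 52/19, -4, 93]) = [-92, -74, -54, -44, -17, -4, 52/19, 35/8, 46/7, 66, 75, 93]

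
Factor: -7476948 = -1*2^2*3^4*47^1*491^1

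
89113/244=365 + 53/244 ≈ 365.22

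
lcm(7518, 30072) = 30072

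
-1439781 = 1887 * (-763)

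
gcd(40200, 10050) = 10050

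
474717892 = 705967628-231249736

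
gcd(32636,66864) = 796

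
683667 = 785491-101824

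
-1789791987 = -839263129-950528858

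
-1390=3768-5158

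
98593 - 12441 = 86152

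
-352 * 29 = -10208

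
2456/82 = 29 + 39/41 ≈ 29.95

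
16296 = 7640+8656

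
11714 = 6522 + 5192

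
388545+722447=1110992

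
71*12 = 852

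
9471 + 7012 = 16483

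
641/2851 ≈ 0.225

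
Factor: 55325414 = 2^1 * 61^1 * 439^1 * 1033^1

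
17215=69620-52405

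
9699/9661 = 1 + 38/9661≈1.00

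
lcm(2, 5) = 10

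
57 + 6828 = 6885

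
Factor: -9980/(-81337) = 2^2*5^1*163^(-1) = 20/163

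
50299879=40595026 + 9704853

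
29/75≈0.387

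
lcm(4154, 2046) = 137082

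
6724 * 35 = 235340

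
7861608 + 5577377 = 13438985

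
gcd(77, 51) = 1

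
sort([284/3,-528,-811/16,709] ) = [-528,-811/16,284/3,709] 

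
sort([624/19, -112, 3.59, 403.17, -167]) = [-167, -112, 3.59, 624/19, 403.17]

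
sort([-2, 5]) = [-2, 5]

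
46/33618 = 23/16809 ≈ 0.00137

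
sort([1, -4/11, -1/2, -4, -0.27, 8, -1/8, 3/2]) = [-4, -1/2, -4/11, -0.27, -1/8, 1, 3/2, 8]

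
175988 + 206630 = 382618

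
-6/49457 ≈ -0.000121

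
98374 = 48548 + 49826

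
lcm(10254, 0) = 0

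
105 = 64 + 41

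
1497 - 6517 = -5020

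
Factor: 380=2^2*5^1*19^1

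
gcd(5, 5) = 5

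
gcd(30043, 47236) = 1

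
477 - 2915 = -2438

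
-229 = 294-523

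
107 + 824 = 931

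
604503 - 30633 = 573870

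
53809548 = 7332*7339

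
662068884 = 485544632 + 176524252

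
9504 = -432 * (-22)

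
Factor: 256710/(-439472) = -1 * 2^(-3) * 3^1 * 5^1 * 11^(-2) * 43^1 * 199^1 * 227^(-1) = -128355/219736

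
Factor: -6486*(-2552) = 2^4*3^1*11^1*23^1*29^1*47^1 = 16552272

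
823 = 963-140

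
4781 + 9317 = 14098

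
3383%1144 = 1095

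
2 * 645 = 1290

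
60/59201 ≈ 0.00101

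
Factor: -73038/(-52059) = 2^1 * 47^1 * 67^(-1) = 94/67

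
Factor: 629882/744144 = 2^(-3) * 3^(-1) * 11^1 * 37^(-1) * 419^(-1) * 28631^1 = 314941/372072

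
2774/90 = 1387/45 ≈ 30.82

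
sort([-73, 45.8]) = [-73, 45.8]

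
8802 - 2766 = 6036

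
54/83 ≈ 0.651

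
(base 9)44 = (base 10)40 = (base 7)55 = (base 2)101000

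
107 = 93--14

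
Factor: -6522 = -1*2^1*3^1*1087^1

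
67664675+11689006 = 79353681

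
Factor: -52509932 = -1*2^2*2659^1*4937^1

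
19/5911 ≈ 0.00321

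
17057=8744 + 8313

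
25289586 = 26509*954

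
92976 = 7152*13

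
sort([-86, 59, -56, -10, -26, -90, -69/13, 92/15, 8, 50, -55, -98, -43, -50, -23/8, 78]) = [-98, -90, -86, -56, -55, -50, -43, -26, -10, -69/13, -23/8, 92/15, 8, 50, 59, 78]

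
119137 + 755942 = 875079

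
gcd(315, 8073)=9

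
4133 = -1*(-4133)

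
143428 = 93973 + 49455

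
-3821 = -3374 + -447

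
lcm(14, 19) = 266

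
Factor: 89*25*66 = 2^1*3^1*5^2*11^1*89^1 = 146850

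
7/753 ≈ 0.00930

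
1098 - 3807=-2709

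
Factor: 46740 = 2^2 * 3^1 * 5^1 * 19^1 * 41^1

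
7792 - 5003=2789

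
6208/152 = 776/19 ≈ 40.84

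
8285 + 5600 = 13885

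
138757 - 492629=-353872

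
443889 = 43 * 10323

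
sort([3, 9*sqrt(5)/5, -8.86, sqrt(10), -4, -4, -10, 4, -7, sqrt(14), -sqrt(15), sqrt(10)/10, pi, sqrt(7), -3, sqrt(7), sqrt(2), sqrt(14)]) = [-10, -8.86, -7, -4, -4, -sqrt(15), -3, sqrt(10)/10, sqrt(2), sqrt(7), sqrt(7), 3, pi, sqrt(10), sqrt(14), sqrt(14), 4, 9*sqrt(5)/5]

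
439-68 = 371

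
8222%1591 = 267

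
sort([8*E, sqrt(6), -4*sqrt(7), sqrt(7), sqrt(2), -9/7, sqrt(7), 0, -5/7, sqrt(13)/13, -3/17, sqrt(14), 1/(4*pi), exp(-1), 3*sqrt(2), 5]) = [-4*sqrt(7), -9/7, -5/7, -3/17, 0, 1/(4*pi), sqrt(13)/13, exp(-1), sqrt(2), sqrt(6), sqrt(7), sqrt(7), sqrt(14), 3*sqrt(2), 5, 8*E]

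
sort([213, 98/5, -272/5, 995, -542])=[-542, -272/5, 98/5, 213, 995]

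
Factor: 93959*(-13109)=-1*17^1*5527^1*13109^1=-1231708531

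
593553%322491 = 271062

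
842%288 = 266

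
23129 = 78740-55611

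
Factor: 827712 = 2^6*3^3*479^1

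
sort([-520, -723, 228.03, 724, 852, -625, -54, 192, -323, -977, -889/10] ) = [-977, -723, -625, -520, -323, -889/10, -54, 192, 228.03, 724, 852] 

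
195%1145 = 195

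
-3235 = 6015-9250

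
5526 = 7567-2041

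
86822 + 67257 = 154079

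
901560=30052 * 30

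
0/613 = 0 = 0.00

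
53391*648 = 34597368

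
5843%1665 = 848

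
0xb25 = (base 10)2853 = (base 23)591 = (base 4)230211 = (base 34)2fv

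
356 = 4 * 89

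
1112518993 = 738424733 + 374094260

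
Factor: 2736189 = 3^2*304021^1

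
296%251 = 45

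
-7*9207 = -64449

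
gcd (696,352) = 8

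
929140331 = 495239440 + 433900891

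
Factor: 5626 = 2^1 * 29^1 * 97^1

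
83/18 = 4 + 11/18 ≈ 4.61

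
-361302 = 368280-729582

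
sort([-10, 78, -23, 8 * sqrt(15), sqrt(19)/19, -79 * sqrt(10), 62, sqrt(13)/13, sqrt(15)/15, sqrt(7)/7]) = [-79 * sqrt(10), -23, -10, sqrt(19)/19, sqrt(15)/15, sqrt(13)/13, sqrt(7)/7, 8 * sqrt(15), 62, 78]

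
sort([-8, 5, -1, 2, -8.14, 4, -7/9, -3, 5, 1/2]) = [-8.14, -8, -3, -1, -7/9, 1/2, 2, 4, 5, 5]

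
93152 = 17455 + 75697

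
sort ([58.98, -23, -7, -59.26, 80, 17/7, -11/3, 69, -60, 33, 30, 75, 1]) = [-60, -59.26, -23, -7, -11/3, 1, 17/7, 30, 33, 58.98, 69, 75, 80]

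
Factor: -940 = -1 * 2^2 * 5^1 * 47^1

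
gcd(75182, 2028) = 2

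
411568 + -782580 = -371012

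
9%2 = 1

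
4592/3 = 1530 + 2/3 ≈ 1530.67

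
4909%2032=845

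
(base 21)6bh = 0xb4e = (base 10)2894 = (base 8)5516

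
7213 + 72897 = 80110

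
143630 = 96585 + 47045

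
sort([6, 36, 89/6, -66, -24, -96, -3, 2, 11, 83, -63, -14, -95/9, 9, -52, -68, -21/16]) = [-96, -68, -66, -63, -52, -24, -14, -95/9, -3, -21/16, 2, 6, 9, 11, 89/6, 36, 83]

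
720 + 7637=8357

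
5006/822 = 2503/411 ≈ 6.09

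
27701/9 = 3077 + 8/9 ≈ 3077.89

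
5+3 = 8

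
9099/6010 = 1 + 3089/6010 ≈ 1.51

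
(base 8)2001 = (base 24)1ih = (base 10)1025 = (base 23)1ld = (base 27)1aq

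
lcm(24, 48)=48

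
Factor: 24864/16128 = 2^(-3) * 3^(-1) * 37^1 = 37/24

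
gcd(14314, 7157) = 7157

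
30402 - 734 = 29668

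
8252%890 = 242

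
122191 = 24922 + 97269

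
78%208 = 78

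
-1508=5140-6648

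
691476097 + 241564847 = 933040944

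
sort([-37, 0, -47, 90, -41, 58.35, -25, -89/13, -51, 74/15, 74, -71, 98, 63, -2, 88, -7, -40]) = [-71, -51, -47, -41, -40, -37, -25, -7, -89/13, -2, 0, 74/15, 58.35, 63, 74, 88, 90, 98]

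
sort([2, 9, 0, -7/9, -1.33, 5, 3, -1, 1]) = [-1.33, -1, -7/9, 0, 1, 2, 3, 5, 9]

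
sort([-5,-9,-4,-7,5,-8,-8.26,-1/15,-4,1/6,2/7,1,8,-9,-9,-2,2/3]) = [-9,-9,-9,-8.26,-8,-7,-5,-4,-4,-2,-1/15,1/6,2/7,2/3,1,5,8]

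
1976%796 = 384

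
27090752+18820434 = 45911186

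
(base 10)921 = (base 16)399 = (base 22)1jj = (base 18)2f3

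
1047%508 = 31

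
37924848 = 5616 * 6753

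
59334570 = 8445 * 7026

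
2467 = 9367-6900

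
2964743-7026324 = -4061581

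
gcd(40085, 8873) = 1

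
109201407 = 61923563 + 47277844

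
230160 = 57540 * 4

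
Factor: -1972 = -1 * 2^2 * 17^1 * 29^1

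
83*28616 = 2375128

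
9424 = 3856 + 5568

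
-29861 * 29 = -865969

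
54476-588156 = -533680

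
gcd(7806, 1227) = 3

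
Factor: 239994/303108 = 2^(-1)*3^1*13^(-1)*29^(-1)*199^1 = 597/754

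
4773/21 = 1591/7 ≈ 227.29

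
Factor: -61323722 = -1*2^1*30661861^1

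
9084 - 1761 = 7323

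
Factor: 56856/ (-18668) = -1 * 2^1 * 3^1 * 13^ (-1) * 23^1 * 103^1 * 359^ (-1) = -14214/4667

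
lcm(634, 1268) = 1268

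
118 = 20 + 98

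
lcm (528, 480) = 5280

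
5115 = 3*1705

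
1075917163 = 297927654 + 777989509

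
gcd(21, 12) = 3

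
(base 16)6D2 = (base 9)2350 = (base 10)1746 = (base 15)7B6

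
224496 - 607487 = -382991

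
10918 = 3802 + 7116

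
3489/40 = 87+9/40 ≈ 87.23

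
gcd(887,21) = 1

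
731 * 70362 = 51434622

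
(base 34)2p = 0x5d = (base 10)93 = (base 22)45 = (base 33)2r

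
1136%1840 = 1136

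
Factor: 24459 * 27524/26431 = 2^2 * 3^1 * 7^1 * 31^1 * 263^1 * 983^1 * 26431^(-1) = 673209516/26431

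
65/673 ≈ 0.0966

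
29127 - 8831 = 20296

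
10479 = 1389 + 9090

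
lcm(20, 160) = 160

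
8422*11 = 92642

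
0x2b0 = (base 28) og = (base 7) 2002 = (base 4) 22300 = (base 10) 688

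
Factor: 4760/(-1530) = -1*2^2*3^(-2)*7^1 = -28/9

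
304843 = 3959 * 77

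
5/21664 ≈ 0.000231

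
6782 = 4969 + 1813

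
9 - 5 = 4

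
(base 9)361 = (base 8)452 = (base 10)298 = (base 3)102001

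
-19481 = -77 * 253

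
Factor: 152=2^3 * 19^1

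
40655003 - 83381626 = -42726623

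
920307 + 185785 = 1106092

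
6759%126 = 81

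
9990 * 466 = 4655340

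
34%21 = 13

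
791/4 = 197 + 3/4 = 197.75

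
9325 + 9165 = 18490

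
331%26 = 19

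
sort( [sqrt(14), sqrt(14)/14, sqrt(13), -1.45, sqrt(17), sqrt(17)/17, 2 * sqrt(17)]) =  [-1.45, sqrt(17)/17, sqrt(14)/14, sqrt(13), sqrt(14), sqrt(17), 2 * sqrt(17)]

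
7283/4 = 1820+3/4 = 1820.75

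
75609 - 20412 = 55197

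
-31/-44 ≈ 0.705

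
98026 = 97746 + 280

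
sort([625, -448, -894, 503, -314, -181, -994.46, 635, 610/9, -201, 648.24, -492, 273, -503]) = [-994.46, -894, -503, -492, -448, -314, -201, -181, 610/9, 273, 503, 625, 635, 648.24]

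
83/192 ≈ 0.432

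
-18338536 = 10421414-28759950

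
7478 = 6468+1010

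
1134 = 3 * 378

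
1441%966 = 475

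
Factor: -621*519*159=-1*3^5*23^1*53^1*173^1=-51245541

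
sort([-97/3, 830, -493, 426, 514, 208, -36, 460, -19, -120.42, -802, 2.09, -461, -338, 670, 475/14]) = [-802, -493, -461, -338, -120.42, -36, -97/3, -19, 2.09, 475/14, 208, 426, 460, 514, 670, 830]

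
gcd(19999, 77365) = 1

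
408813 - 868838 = -460025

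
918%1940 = 918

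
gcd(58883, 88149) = 1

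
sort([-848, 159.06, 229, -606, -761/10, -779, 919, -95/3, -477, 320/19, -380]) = [-848, -779, -606, -477, -380, -761/10, -95/3, 320/19, 159.06, 229, 919]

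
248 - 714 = -466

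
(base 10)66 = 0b1000010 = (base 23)2k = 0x42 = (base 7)123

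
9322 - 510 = 8812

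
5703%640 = 583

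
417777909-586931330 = -169153421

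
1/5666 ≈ 0.000176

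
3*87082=261246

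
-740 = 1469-2209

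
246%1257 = 246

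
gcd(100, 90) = 10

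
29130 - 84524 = -55394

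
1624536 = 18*90252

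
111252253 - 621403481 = -510151228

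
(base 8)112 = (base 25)2o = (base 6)202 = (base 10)74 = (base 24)32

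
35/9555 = 1/273 ≈ 0.00366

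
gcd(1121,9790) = 1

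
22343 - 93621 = -71278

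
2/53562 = 1/26781 ≈ 0.0000373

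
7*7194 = 50358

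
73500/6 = 12250 = 12250.00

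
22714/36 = 630 + 17/18 ≈ 630.94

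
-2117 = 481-2598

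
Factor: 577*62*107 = 2^1*31^1*107^1*577^1 = 3827818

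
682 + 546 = 1228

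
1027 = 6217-5190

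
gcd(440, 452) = 4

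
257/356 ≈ 0.722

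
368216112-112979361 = 255236751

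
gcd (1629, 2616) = 3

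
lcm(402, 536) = 1608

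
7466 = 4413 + 3053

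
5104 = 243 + 4861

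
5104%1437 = 793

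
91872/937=98 + 46/937 ≈ 98.05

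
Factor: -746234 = -1*2^1*79^1*4723^1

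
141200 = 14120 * 10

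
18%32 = 18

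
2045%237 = 149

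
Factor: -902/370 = -1*5^(-1)*11^1*37^(-1)*41^1 = -451/185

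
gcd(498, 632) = 2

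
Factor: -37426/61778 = -1 * 17^(-1) * 23^(-1) * 79^(-1) * 18713^1 = -18713/30889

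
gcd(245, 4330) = 5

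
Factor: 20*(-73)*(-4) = 2^4*5^1*73^1 = 5840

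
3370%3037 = 333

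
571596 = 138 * 4142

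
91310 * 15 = 1369650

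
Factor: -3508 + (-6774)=-1*2^1*53^1*97^1=-10282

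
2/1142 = 1/571 ≈ 0.00175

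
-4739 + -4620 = -9359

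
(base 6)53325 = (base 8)16125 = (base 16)1c55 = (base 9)10848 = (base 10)7253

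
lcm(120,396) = 3960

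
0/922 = 0 = 0.00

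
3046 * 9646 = 29381716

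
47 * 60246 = 2831562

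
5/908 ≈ 0.00551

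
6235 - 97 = 6138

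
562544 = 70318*8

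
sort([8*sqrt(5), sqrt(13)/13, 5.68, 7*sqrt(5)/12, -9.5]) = [-9.5, sqrt(13)/13, 7*sqrt(5)/12, 5.68, 8*sqrt(5)]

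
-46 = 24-70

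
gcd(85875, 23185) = 5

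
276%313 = 276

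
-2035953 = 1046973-3082926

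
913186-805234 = 107952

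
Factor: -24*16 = -1*2^7*3^1 = -384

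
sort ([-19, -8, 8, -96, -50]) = [-96, -50, -19, -8, 8]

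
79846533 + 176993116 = 256839649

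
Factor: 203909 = 203909^1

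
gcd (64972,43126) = 2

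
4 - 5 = -1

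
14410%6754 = 902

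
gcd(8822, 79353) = 1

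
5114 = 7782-2668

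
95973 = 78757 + 17216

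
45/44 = 1 + 1/44≈1.02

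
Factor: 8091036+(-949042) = 2^1*823^1*4339^1 = 7141994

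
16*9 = 144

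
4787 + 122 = 4909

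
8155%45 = 10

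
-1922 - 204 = -2126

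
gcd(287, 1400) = 7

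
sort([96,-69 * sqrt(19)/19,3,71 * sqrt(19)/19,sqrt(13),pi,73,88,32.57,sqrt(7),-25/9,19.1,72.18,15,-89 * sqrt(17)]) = [-89 * sqrt(17),-69 * sqrt(19)/19,-25/9,sqrt(7),3,pi,sqrt(13),15,71 * sqrt(19)/19,19.1,32.57,72.18,73,88,96]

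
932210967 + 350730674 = 1282941641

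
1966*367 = 721522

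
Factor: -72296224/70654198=-1*2^4*7^1*11^1*13^1*19^(-2)*37^1*61^1*97859^(-1)=-36148112/35327099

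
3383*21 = 71043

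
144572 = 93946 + 50626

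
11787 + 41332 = 53119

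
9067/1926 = 4 + 1363/1926 ≈ 4.71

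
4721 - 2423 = 2298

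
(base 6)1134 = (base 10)274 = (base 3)101011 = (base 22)ca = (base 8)422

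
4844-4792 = 52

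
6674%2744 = 1186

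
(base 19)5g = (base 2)1101111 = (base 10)111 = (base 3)11010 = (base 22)51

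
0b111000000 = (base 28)g0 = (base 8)700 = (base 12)314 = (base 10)448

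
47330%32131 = 15199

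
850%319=212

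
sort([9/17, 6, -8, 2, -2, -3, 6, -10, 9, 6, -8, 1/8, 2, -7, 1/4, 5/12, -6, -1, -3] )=[-10, -8, -8, -7, -6, -3, -3, -2, -1, 1/8, 1/4, 5/12, 9/17, 2, 2, 6, 6, 6, 9] 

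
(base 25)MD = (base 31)I5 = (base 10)563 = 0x233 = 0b1000110011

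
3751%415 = 16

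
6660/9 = 740 = 740.00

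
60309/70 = 861 + 39/70 ≈ 861.56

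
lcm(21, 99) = 693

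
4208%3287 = 921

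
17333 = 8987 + 8346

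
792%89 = 80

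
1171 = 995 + 176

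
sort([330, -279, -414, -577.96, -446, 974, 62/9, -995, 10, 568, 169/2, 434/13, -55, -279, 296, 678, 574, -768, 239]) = [-995, -768, -577.96, -446, -414, -279, -279, -55, 62/9, 10, 434/13, 169/2, 239, 296, 330, 568, 574, 678, 974]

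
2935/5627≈0.522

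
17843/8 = 2230 + 3/8 ≈ 2230.38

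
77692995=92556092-14863097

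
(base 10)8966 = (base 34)7po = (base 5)241331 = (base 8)21406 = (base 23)glj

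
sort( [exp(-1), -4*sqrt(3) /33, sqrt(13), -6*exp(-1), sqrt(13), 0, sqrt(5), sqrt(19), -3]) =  [-3, -6*exp(-1), -4*sqrt(3) /33, 0, exp(-1), sqrt(5), sqrt(13), sqrt(13), sqrt(19)]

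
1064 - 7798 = -6734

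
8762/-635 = -13 - 507/635≈-13.80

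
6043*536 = 3239048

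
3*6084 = 18252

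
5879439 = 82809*71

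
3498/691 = 5 + 43/691 ≈ 5.06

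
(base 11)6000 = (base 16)1f32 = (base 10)7986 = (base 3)101221210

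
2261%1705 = 556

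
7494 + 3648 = 11142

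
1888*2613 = 4933344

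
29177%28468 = 709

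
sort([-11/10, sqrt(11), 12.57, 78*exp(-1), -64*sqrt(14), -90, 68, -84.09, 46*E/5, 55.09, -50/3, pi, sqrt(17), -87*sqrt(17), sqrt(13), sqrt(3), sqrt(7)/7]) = [-87*sqrt(17), -64*sqrt(14), -90, -84.09, -50/3, -11/10, sqrt(7)/7, sqrt(3), pi, sqrt(11), sqrt(13), sqrt(17), 12.57, 46*E/5, 78*exp(-1), 55.09, 68]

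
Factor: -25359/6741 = -1 * 3^(-1) * 7^(-1) * 79^1 = -79/21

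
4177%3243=934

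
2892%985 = 922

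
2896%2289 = 607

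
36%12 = 0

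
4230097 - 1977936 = 2252161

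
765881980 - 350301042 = 415580938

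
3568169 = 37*96437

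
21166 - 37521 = -16355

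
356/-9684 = -89/2421 ≈ -0.0368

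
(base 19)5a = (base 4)1221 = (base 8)151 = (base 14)77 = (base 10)105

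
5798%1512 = 1262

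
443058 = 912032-468974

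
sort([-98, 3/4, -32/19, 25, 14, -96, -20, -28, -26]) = [-98, -96, -28, -26, -20, -32/19, 3/4, 14, 25]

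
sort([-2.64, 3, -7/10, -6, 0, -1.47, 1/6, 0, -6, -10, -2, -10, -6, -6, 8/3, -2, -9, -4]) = [-10, -10, -9, -6, -6, -6, -6, -4, -2.64, -2, -2, -1.47, -7/10, 0, 0, 1/6, 8/3, 3]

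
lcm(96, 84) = 672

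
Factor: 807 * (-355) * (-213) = 3^2 * 5^1 * 71^2 * 269^1 = 61021305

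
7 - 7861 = -7854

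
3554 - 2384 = 1170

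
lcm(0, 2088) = 0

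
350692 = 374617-23925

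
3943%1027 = 862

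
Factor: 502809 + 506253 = 2^1 * 3^2 * 61^1 * 919^1 = 1009062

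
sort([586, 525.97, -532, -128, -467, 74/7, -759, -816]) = [-816, -759, -532, -467, -128, 74/7, 525.97, 586]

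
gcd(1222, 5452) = 94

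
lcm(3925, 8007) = 200175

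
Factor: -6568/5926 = -1 * 2^2 * 821^1 * 2963^(-1) = -3284/2963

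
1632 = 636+996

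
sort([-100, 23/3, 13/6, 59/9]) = [-100, 13/6, 59/9, 23/3]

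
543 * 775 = 420825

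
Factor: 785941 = 13^1*60457^1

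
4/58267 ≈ 0.0000686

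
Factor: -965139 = -1 * 3^1 * 7^1 * 45959^1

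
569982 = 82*6951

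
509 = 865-356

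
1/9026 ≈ 0.000111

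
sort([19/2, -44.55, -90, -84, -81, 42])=[-90, -84, -81, -44.55, 19/2, 42]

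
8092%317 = 167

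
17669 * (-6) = -106014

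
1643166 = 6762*243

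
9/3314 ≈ 0.00272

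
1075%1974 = 1075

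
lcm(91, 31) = 2821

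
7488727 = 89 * 84143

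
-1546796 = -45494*34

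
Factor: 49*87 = 3^1*7^2*29^1 = 4263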